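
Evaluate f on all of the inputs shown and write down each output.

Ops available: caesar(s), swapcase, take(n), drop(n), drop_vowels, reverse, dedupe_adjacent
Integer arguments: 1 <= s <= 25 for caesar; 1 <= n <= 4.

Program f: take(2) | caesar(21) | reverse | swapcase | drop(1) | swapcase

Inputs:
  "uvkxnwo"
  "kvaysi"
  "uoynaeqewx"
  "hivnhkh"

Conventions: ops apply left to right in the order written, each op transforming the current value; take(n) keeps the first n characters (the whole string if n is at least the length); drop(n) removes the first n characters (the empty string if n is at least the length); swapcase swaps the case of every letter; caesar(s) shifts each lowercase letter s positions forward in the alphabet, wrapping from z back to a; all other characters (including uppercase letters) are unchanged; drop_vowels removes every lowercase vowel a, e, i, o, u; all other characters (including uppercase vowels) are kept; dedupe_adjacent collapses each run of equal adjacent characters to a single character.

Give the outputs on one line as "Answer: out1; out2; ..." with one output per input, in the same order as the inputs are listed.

Execution, op by op:
  "uvkxnwo" -> "uv" -> "pq" -> "qp" -> "QP" -> "P" -> "p"
  "kvaysi" -> "kv" -> "fq" -> "qf" -> "QF" -> "F" -> "f"
  "uoynaeqewx" -> "uo" -> "pj" -> "jp" -> "JP" -> "P" -> "p"
  "hivnhkh" -> "hi" -> "cd" -> "dc" -> "DC" -> "C" -> "c"

"p"; "f"; "p"; "c"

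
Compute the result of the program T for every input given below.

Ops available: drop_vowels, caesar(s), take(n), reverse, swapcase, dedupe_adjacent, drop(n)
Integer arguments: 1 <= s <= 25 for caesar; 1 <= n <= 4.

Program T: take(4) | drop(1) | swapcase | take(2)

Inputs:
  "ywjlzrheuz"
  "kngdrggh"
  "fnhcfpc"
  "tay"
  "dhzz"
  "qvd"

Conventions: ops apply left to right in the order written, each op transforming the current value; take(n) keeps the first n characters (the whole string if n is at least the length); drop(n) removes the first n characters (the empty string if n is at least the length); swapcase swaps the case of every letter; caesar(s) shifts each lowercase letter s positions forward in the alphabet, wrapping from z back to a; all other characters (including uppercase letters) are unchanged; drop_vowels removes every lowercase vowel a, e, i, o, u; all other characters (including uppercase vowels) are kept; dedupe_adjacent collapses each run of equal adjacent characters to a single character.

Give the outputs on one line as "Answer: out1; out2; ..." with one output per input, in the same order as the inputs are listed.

"WJ"; "NG"; "NH"; "AY"; "HZ"; "VD"

Execution, op by op:
  "ywjlzrheuz" -> "ywjl" -> "wjl" -> "WJL" -> "WJ"
  "kngdrggh" -> "kngd" -> "ngd" -> "NGD" -> "NG"
  "fnhcfpc" -> "fnhc" -> "nhc" -> "NHC" -> "NH"
  "tay" -> "tay" -> "ay" -> "AY" -> "AY"
  "dhzz" -> "dhzz" -> "hzz" -> "HZZ" -> "HZ"
  "qvd" -> "qvd" -> "vd" -> "VD" -> "VD"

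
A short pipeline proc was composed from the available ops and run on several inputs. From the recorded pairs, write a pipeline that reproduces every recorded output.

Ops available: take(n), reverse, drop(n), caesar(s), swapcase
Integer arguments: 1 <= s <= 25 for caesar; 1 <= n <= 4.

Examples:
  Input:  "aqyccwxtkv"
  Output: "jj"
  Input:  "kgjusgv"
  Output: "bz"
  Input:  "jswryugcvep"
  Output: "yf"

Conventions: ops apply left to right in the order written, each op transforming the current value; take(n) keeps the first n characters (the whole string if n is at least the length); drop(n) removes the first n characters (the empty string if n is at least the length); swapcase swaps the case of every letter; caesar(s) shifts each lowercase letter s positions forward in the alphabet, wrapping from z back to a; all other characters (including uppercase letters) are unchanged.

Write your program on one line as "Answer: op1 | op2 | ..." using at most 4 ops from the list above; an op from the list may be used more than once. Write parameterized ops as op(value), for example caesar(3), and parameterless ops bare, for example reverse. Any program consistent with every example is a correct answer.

drop(3) | take(2) | caesar(7)

Check, running the answer program on each example:
  "aqyccwxtkv" -> "ccwxtkv" -> "cc" -> "jj"
  "kgjusgv" -> "usgv" -> "us" -> "bz"
  "jswryugcvep" -> "ryugcvep" -> "ry" -> "yf"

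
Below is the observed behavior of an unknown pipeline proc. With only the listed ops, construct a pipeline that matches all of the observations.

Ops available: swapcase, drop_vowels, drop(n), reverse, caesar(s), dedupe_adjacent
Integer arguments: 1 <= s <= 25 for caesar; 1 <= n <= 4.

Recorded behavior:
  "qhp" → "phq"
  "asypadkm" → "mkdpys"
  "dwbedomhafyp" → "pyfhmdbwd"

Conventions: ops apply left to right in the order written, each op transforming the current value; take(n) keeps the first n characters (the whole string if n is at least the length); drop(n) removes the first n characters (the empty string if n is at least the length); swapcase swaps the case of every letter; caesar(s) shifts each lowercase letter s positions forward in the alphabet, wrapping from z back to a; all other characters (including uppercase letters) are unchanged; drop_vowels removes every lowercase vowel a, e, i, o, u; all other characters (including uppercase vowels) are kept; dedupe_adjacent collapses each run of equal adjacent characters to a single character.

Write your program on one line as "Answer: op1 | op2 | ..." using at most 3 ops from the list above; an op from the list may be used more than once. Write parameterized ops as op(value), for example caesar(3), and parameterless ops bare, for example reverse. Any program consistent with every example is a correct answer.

drop_vowels | reverse

Check, running the answer program on each example:
  "qhp" -> "qhp" -> "phq"
  "asypadkm" -> "sypdkm" -> "mkdpys"
  "dwbedomhafyp" -> "dwbdmhfyp" -> "pyfhmdbwd"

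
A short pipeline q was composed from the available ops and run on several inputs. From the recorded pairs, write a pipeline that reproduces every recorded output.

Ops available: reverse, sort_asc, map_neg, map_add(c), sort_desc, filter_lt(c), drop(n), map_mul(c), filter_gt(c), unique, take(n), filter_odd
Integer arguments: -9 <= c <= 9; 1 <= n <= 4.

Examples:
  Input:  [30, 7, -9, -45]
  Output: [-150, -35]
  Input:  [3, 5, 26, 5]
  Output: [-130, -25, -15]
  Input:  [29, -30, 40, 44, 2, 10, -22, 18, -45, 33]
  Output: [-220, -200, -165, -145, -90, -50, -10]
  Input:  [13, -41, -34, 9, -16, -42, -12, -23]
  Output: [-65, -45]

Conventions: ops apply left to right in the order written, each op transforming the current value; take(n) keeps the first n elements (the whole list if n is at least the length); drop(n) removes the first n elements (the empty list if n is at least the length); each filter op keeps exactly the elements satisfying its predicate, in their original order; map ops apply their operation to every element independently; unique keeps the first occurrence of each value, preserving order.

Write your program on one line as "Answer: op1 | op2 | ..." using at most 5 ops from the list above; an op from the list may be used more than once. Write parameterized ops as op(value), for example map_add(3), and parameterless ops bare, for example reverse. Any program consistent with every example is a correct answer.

unique | filter_gt(-1) | sort_desc | map_mul(-5)

Check, running the answer program on each example:
  [30, 7, -9, -45] -> [30, 7, -9, -45] -> [30, 7] -> [30, 7] -> [-150, -35]
  [3, 5, 26, 5] -> [3, 5, 26] -> [3, 5, 26] -> [26, 5, 3] -> [-130, -25, -15]
  [29, -30, 40, 44, 2, 10, -22, 18, -45, 33] -> [29, -30, 40, 44, 2, 10, -22, 18, -45, 33] -> [29, 40, 44, 2, 10, 18, 33] -> [44, 40, 33, 29, 18, 10, 2] -> [-220, -200, -165, -145, -90, -50, -10]
  [13, -41, -34, 9, -16, -42, -12, -23] -> [13, -41, -34, 9, -16, -42, -12, -23] -> [13, 9] -> [13, 9] -> [-65, -45]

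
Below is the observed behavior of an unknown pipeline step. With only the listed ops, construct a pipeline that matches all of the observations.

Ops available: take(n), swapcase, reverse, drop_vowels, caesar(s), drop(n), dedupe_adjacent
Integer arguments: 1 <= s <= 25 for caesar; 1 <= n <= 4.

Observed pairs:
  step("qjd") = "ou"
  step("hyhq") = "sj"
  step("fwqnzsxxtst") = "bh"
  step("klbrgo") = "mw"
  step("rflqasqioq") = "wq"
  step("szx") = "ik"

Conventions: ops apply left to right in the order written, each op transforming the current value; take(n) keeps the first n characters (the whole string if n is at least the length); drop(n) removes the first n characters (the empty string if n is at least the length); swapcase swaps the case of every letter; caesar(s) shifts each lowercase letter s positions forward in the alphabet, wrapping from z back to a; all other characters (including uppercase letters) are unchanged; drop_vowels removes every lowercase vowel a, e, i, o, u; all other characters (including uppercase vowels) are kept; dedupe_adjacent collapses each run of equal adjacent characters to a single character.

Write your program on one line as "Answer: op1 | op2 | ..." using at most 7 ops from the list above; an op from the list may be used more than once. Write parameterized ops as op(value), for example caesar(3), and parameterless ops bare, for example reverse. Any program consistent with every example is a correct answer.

dedupe_adjacent | take(3) | reverse | take(2) | caesar(25) | caesar(12)

Check, running the answer program on each example:
  "qjd" -> "qjd" -> "qjd" -> "djq" -> "dj" -> "ci" -> "ou"
  "hyhq" -> "hyhq" -> "hyh" -> "hyh" -> "hy" -> "gx" -> "sj"
  "fwqnzsxxtst" -> "fwqnzsxtst" -> "fwq" -> "qwf" -> "qw" -> "pv" -> "bh"
  "klbrgo" -> "klbrgo" -> "klb" -> "blk" -> "bl" -> "ak" -> "mw"
  "rflqasqioq" -> "rflqasqioq" -> "rfl" -> "lfr" -> "lf" -> "ke" -> "wq"
  "szx" -> "szx" -> "szx" -> "xzs" -> "xz" -> "wy" -> "ik"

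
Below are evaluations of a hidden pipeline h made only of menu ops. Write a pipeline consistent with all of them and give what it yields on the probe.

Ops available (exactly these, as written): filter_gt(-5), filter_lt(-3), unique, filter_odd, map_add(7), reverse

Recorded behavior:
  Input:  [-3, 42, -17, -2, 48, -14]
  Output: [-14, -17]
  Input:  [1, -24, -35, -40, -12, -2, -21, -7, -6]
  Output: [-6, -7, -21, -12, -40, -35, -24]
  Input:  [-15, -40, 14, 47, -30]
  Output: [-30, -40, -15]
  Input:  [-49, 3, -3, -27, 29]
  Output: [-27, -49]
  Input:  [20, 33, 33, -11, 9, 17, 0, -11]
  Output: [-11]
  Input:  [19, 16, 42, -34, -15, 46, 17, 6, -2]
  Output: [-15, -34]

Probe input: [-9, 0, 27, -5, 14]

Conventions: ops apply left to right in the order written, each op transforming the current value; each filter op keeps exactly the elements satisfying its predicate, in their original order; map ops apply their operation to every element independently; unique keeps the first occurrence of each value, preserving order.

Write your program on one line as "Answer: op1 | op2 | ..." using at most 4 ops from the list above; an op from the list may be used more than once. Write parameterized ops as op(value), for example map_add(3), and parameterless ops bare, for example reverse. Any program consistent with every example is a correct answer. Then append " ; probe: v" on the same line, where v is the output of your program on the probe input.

filter_lt(-3) | unique | reverse ; probe: [-5, -9]

Check, running the answer program on each example:
  [-3, 42, -17, -2, 48, -14] -> [-17, -14] -> [-17, -14] -> [-14, -17]
  [1, -24, -35, -40, -12, -2, -21, -7, -6] -> [-24, -35, -40, -12, -21, -7, -6] -> [-24, -35, -40, -12, -21, -7, -6] -> [-6, -7, -21, -12, -40, -35, -24]
  [-15, -40, 14, 47, -30] -> [-15, -40, -30] -> [-15, -40, -30] -> [-30, -40, -15]
  [-49, 3, -3, -27, 29] -> [-49, -27] -> [-49, -27] -> [-27, -49]
  [20, 33, 33, -11, 9, 17, 0, -11] -> [-11, -11] -> [-11] -> [-11]
  [19, 16, 42, -34, -15, 46, 17, 6, -2] -> [-34, -15] -> [-34, -15] -> [-15, -34]
  probe: [-9, 0, 27, -5, 14] -> [-9, -5] -> [-9, -5] -> [-5, -9]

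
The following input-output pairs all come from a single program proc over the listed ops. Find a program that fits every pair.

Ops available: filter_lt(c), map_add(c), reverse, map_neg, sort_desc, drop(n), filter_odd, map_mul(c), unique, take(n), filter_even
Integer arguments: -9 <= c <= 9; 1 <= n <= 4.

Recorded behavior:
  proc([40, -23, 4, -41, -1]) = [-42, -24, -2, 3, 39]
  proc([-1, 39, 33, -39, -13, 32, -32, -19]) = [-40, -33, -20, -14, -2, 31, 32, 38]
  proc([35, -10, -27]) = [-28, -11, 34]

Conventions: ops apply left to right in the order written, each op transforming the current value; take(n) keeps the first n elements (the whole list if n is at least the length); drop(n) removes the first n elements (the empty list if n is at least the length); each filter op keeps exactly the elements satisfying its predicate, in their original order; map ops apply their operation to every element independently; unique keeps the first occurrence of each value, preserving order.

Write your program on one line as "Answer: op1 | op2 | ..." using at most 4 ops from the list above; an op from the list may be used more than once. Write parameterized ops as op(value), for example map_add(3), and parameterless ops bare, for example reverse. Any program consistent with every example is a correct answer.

sort_desc | map_add(4) | map_add(-5) | reverse

Check, running the answer program on each example:
  [40, -23, 4, -41, -1] -> [40, 4, -1, -23, -41] -> [44, 8, 3, -19, -37] -> [39, 3, -2, -24, -42] -> [-42, -24, -2, 3, 39]
  [-1, 39, 33, -39, -13, 32, -32, -19] -> [39, 33, 32, -1, -13, -19, -32, -39] -> [43, 37, 36, 3, -9, -15, -28, -35] -> [38, 32, 31, -2, -14, -20, -33, -40] -> [-40, -33, -20, -14, -2, 31, 32, 38]
  [35, -10, -27] -> [35, -10, -27] -> [39, -6, -23] -> [34, -11, -28] -> [-28, -11, 34]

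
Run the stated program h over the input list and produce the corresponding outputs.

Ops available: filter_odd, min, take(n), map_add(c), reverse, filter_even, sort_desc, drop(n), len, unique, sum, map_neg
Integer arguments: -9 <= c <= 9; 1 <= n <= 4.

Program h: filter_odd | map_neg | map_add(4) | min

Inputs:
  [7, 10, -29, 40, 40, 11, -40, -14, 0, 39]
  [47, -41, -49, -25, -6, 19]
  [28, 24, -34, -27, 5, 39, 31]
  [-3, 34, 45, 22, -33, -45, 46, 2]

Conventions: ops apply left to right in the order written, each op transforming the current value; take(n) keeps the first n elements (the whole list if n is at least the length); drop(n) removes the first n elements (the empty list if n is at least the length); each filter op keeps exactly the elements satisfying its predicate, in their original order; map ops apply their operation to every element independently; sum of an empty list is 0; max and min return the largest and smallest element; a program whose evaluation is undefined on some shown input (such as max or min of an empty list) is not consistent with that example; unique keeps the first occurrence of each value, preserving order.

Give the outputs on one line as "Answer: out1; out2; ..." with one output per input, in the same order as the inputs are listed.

Execution, op by op:
  [7, 10, -29, 40, 40, 11, -40, -14, 0, 39] -> [7, -29, 11, 39] -> [-7, 29, -11, -39] -> [-3, 33, -7, -35] -> -35
  [47, -41, -49, -25, -6, 19] -> [47, -41, -49, -25, 19] -> [-47, 41, 49, 25, -19] -> [-43, 45, 53, 29, -15] -> -43
  [28, 24, -34, -27, 5, 39, 31] -> [-27, 5, 39, 31] -> [27, -5, -39, -31] -> [31, -1, -35, -27] -> -35
  [-3, 34, 45, 22, -33, -45, 46, 2] -> [-3, 45, -33, -45] -> [3, -45, 33, 45] -> [7, -41, 37, 49] -> -41

-35; -43; -35; -41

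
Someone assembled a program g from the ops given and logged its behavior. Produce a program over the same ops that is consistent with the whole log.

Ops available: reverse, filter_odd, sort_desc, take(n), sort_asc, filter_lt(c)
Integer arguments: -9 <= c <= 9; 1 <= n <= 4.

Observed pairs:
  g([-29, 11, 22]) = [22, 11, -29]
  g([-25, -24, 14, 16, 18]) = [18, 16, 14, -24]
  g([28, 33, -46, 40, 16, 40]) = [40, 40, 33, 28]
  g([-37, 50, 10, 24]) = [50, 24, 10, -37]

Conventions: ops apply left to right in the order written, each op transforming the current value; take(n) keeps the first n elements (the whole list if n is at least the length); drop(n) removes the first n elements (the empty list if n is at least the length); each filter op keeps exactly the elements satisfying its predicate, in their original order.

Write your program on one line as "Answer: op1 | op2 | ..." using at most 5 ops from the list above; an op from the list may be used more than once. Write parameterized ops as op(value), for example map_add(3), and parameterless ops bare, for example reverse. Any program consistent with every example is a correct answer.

reverse | sort_asc | sort_desc | take(4)

Check, running the answer program on each example:
  [-29, 11, 22] -> [22, 11, -29] -> [-29, 11, 22] -> [22, 11, -29] -> [22, 11, -29]
  [-25, -24, 14, 16, 18] -> [18, 16, 14, -24, -25] -> [-25, -24, 14, 16, 18] -> [18, 16, 14, -24, -25] -> [18, 16, 14, -24]
  [28, 33, -46, 40, 16, 40] -> [40, 16, 40, -46, 33, 28] -> [-46, 16, 28, 33, 40, 40] -> [40, 40, 33, 28, 16, -46] -> [40, 40, 33, 28]
  [-37, 50, 10, 24] -> [24, 10, 50, -37] -> [-37, 10, 24, 50] -> [50, 24, 10, -37] -> [50, 24, 10, -37]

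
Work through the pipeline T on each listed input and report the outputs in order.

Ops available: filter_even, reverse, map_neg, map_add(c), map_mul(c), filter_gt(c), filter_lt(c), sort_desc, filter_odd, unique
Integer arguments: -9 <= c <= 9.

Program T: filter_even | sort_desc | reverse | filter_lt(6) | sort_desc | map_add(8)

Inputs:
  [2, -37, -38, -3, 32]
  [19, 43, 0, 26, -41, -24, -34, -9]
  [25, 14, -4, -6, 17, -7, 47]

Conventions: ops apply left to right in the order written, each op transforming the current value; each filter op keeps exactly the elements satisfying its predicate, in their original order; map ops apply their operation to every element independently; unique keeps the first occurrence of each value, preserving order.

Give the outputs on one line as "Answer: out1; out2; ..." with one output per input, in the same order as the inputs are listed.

[10, -30]; [8, -16, -26]; [4, 2]

Execution, op by op:
  [2, -37, -38, -3, 32] -> [2, -38, 32] -> [32, 2, -38] -> [-38, 2, 32] -> [-38, 2] -> [2, -38] -> [10, -30]
  [19, 43, 0, 26, -41, -24, -34, -9] -> [0, 26, -24, -34] -> [26, 0, -24, -34] -> [-34, -24, 0, 26] -> [-34, -24, 0] -> [0, -24, -34] -> [8, -16, -26]
  [25, 14, -4, -6, 17, -7, 47] -> [14, -4, -6] -> [14, -4, -6] -> [-6, -4, 14] -> [-6, -4] -> [-4, -6] -> [4, 2]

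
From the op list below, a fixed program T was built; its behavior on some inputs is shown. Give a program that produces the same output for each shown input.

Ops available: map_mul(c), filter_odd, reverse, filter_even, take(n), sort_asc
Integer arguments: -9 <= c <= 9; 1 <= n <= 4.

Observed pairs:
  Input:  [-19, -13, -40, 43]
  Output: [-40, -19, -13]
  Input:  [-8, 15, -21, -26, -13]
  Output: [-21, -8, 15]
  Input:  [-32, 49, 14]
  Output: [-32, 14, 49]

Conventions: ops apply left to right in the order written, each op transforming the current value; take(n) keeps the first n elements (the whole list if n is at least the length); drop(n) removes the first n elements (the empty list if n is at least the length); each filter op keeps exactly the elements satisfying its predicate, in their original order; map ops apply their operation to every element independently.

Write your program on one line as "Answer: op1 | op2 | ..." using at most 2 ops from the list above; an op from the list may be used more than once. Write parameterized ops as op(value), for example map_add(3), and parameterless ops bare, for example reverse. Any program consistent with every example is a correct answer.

take(3) | sort_asc

Check, running the answer program on each example:
  [-19, -13, -40, 43] -> [-19, -13, -40] -> [-40, -19, -13]
  [-8, 15, -21, -26, -13] -> [-8, 15, -21] -> [-21, -8, 15]
  [-32, 49, 14] -> [-32, 49, 14] -> [-32, 14, 49]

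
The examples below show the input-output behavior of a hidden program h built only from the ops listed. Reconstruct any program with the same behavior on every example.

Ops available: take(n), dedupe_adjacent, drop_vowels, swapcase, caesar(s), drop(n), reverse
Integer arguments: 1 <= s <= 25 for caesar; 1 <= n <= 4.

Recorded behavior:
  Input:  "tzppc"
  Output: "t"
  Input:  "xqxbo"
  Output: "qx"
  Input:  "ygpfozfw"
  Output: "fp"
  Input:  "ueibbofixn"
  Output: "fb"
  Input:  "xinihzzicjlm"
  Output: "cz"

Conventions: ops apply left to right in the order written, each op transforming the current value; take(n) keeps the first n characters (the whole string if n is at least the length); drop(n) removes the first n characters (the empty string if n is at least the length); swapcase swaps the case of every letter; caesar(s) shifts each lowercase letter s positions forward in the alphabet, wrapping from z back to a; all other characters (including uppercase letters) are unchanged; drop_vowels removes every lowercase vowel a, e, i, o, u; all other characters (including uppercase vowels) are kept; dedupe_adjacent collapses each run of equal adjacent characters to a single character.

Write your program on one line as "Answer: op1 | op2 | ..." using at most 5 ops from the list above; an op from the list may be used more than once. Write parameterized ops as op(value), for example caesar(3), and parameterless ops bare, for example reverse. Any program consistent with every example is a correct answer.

dedupe_adjacent | reverse | drop(3) | drop_vowels | take(2)

Check, running the answer program on each example:
  "tzppc" -> "tzpc" -> "cpzt" -> "t" -> "t" -> "t"
  "xqxbo" -> "xqxbo" -> "obxqx" -> "qx" -> "qx" -> "qx"
  "ygpfozfw" -> "ygpfozfw" -> "wfzofpgy" -> "ofpgy" -> "fpgy" -> "fp"
  "ueibbofixn" -> "ueibofixn" -> "nxifobieu" -> "fobieu" -> "fb" -> "fb"
  "xinihzzicjlm" -> "xinihzicjlm" -> "mljcizhinix" -> "cizhinix" -> "czhnx" -> "cz"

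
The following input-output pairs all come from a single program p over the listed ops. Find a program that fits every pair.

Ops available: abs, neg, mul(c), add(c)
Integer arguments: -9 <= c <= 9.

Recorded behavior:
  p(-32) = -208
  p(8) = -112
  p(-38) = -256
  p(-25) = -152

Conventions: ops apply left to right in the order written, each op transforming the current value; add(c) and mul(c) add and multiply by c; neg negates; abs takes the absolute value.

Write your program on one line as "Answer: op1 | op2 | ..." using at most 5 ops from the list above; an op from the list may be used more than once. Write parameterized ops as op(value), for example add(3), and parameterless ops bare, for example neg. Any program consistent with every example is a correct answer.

neg | add(-6) | neg | abs | mul(-8)

Check, running the answer program on each example:
  -32 -> 32 -> 26 -> -26 -> 26 -> -208
  8 -> -8 -> -14 -> 14 -> 14 -> -112
  -38 -> 38 -> 32 -> -32 -> 32 -> -256
  -25 -> 25 -> 19 -> -19 -> 19 -> -152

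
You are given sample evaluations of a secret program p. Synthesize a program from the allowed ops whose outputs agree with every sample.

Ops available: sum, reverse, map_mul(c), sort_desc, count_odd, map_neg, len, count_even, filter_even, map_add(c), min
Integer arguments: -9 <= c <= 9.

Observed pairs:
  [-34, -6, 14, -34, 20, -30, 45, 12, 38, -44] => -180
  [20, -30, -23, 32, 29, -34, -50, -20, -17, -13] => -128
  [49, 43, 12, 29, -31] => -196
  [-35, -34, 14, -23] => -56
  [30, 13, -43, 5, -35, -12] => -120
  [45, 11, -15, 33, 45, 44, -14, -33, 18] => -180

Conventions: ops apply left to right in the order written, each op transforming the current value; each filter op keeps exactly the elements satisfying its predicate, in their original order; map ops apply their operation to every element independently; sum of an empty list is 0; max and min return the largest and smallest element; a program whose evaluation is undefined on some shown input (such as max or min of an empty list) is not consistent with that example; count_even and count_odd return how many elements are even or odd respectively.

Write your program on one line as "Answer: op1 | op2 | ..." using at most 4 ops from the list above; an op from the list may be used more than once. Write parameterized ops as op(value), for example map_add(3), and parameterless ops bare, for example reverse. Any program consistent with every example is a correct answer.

map_neg | map_mul(4) | min

Check, running the answer program on each example:
  [-34, -6, 14, -34, 20, -30, 45, 12, 38, -44] -> [34, 6, -14, 34, -20, 30, -45, -12, -38, 44] -> [136, 24, -56, 136, -80, 120, -180, -48, -152, 176] -> -180
  [20, -30, -23, 32, 29, -34, -50, -20, -17, -13] -> [-20, 30, 23, -32, -29, 34, 50, 20, 17, 13] -> [-80, 120, 92, -128, -116, 136, 200, 80, 68, 52] -> -128
  [49, 43, 12, 29, -31] -> [-49, -43, -12, -29, 31] -> [-196, -172, -48, -116, 124] -> -196
  [-35, -34, 14, -23] -> [35, 34, -14, 23] -> [140, 136, -56, 92] -> -56
  [30, 13, -43, 5, -35, -12] -> [-30, -13, 43, -5, 35, 12] -> [-120, -52, 172, -20, 140, 48] -> -120
  [45, 11, -15, 33, 45, 44, -14, -33, 18] -> [-45, -11, 15, -33, -45, -44, 14, 33, -18] -> [-180, -44, 60, -132, -180, -176, 56, 132, -72] -> -180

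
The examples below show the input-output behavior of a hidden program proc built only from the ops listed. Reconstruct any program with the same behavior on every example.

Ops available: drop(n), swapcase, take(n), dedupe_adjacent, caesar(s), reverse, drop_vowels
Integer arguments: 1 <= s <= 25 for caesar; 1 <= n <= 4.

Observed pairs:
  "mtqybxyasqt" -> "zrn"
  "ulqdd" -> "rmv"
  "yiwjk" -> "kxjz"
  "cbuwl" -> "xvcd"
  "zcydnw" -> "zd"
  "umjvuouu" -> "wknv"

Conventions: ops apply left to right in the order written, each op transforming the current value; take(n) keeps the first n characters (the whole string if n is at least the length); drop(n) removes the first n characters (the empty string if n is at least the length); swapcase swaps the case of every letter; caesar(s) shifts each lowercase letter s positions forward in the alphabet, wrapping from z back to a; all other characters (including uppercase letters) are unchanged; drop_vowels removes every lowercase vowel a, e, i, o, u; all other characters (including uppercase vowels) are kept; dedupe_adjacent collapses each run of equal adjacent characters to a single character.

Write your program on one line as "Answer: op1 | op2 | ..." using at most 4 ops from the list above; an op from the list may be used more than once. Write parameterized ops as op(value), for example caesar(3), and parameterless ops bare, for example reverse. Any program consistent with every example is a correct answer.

take(4) | caesar(1) | reverse | drop_vowels

Check, running the answer program on each example:
  "mtqybxyasqt" -> "mtqy" -> "nurz" -> "zrun" -> "zrn"
  "ulqdd" -> "ulqd" -> "vmre" -> "ermv" -> "rmv"
  "yiwjk" -> "yiwj" -> "zjxk" -> "kxjz" -> "kxjz"
  "cbuwl" -> "cbuw" -> "dcvx" -> "xvcd" -> "xvcd"
  "zcydnw" -> "zcyd" -> "adze" -> "ezda" -> "zd"
  "umjvuouu" -> "umjv" -> "vnkw" -> "wknv" -> "wknv"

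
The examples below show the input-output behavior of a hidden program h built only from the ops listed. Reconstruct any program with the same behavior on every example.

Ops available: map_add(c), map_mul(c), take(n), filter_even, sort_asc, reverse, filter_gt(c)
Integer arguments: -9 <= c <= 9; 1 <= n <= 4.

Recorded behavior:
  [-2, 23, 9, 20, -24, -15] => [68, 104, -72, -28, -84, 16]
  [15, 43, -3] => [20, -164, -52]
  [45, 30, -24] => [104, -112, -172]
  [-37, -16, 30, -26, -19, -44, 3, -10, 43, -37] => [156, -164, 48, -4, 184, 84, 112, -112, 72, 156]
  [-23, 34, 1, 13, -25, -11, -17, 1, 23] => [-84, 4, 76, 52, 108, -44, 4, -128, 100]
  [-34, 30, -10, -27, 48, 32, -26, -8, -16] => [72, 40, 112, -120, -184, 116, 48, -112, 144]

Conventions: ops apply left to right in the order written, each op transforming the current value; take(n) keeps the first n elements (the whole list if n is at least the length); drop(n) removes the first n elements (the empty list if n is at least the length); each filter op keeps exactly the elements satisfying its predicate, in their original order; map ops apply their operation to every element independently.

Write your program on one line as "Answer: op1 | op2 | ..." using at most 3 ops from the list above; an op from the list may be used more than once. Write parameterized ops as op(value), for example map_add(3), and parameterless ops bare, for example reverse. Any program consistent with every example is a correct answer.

reverse | map_add(-2) | map_mul(-4)

Check, running the answer program on each example:
  [-2, 23, 9, 20, -24, -15] -> [-15, -24, 20, 9, 23, -2] -> [-17, -26, 18, 7, 21, -4] -> [68, 104, -72, -28, -84, 16]
  [15, 43, -3] -> [-3, 43, 15] -> [-5, 41, 13] -> [20, -164, -52]
  [45, 30, -24] -> [-24, 30, 45] -> [-26, 28, 43] -> [104, -112, -172]
  [-37, -16, 30, -26, -19, -44, 3, -10, 43, -37] -> [-37, 43, -10, 3, -44, -19, -26, 30, -16, -37] -> [-39, 41, -12, 1, -46, -21, -28, 28, -18, -39] -> [156, -164, 48, -4, 184, 84, 112, -112, 72, 156]
  [-23, 34, 1, 13, -25, -11, -17, 1, 23] -> [23, 1, -17, -11, -25, 13, 1, 34, -23] -> [21, -1, -19, -13, -27, 11, -1, 32, -25] -> [-84, 4, 76, 52, 108, -44, 4, -128, 100]
  [-34, 30, -10, -27, 48, 32, -26, -8, -16] -> [-16, -8, -26, 32, 48, -27, -10, 30, -34] -> [-18, -10, -28, 30, 46, -29, -12, 28, -36] -> [72, 40, 112, -120, -184, 116, 48, -112, 144]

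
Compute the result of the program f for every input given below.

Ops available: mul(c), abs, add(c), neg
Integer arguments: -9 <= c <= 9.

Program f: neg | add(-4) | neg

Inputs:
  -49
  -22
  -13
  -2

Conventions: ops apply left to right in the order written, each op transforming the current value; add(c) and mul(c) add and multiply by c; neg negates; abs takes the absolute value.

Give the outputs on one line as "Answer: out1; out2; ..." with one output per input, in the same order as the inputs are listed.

Execution, op by op:
  -49 -> 49 -> 45 -> -45
  -22 -> 22 -> 18 -> -18
  -13 -> 13 -> 9 -> -9
  -2 -> 2 -> -2 -> 2

-45; -18; -9; 2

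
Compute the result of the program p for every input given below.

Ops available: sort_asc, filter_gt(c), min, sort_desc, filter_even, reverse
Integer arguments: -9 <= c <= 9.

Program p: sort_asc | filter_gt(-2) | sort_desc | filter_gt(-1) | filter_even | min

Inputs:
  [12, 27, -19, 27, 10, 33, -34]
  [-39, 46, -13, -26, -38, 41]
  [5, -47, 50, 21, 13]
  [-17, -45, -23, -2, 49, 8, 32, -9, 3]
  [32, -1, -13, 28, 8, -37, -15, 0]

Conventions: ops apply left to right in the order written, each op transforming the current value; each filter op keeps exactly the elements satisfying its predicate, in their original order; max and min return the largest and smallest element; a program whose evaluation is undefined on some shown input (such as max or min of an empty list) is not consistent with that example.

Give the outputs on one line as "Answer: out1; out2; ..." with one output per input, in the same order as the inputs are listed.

10; 46; 50; 8; 0

Execution, op by op:
  [12, 27, -19, 27, 10, 33, -34] -> [-34, -19, 10, 12, 27, 27, 33] -> [10, 12, 27, 27, 33] -> [33, 27, 27, 12, 10] -> [33, 27, 27, 12, 10] -> [12, 10] -> 10
  [-39, 46, -13, -26, -38, 41] -> [-39, -38, -26, -13, 41, 46] -> [41, 46] -> [46, 41] -> [46, 41] -> [46] -> 46
  [5, -47, 50, 21, 13] -> [-47, 5, 13, 21, 50] -> [5, 13, 21, 50] -> [50, 21, 13, 5] -> [50, 21, 13, 5] -> [50] -> 50
  [-17, -45, -23, -2, 49, 8, 32, -9, 3] -> [-45, -23, -17, -9, -2, 3, 8, 32, 49] -> [3, 8, 32, 49] -> [49, 32, 8, 3] -> [49, 32, 8, 3] -> [32, 8] -> 8
  [32, -1, -13, 28, 8, -37, -15, 0] -> [-37, -15, -13, -1, 0, 8, 28, 32] -> [-1, 0, 8, 28, 32] -> [32, 28, 8, 0, -1] -> [32, 28, 8, 0] -> [32, 28, 8, 0] -> 0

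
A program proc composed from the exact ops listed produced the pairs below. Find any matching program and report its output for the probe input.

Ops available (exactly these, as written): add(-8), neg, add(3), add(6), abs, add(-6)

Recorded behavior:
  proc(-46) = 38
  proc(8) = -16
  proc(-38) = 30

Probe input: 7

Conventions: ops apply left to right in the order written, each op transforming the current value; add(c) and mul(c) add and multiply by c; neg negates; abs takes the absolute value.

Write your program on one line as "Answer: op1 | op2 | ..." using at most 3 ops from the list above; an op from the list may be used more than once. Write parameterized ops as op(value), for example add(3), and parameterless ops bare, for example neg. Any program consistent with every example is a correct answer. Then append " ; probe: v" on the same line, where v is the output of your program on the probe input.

neg | add(-8) ; probe: -15

Check, running the answer program on each example:
  -46 -> 46 -> 38
  8 -> -8 -> -16
  -38 -> 38 -> 30
  probe: 7 -> -7 -> -15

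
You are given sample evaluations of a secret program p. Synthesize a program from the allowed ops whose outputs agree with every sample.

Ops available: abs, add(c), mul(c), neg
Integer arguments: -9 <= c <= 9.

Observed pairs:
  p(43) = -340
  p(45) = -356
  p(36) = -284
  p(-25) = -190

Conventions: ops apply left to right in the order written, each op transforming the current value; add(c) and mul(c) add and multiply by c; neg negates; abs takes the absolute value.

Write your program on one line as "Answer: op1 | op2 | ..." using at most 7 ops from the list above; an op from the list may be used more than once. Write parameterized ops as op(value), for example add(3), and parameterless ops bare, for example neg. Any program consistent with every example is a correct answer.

mul(8) | add(-6) | add(9) | abs | mul(-1) | add(7)

Check, running the answer program on each example:
  43 -> 344 -> 338 -> 347 -> 347 -> -347 -> -340
  45 -> 360 -> 354 -> 363 -> 363 -> -363 -> -356
  36 -> 288 -> 282 -> 291 -> 291 -> -291 -> -284
  -25 -> -200 -> -206 -> -197 -> 197 -> -197 -> -190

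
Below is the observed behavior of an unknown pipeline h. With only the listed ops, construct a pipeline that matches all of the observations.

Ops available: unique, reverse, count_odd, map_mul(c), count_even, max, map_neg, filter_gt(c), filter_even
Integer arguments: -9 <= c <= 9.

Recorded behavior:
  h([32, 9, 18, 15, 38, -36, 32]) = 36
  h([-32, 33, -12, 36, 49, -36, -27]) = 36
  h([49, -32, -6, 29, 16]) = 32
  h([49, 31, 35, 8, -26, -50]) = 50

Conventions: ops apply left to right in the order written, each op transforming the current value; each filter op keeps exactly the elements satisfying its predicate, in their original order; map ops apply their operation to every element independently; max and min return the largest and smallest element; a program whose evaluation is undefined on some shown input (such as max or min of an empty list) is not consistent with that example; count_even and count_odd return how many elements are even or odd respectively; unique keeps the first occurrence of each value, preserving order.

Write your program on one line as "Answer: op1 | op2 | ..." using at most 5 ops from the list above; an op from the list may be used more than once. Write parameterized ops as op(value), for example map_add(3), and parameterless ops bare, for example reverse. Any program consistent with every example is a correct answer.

map_neg | filter_gt(-2) | filter_even | max

Check, running the answer program on each example:
  [32, 9, 18, 15, 38, -36, 32] -> [-32, -9, -18, -15, -38, 36, -32] -> [36] -> [36] -> 36
  [-32, 33, -12, 36, 49, -36, -27] -> [32, -33, 12, -36, -49, 36, 27] -> [32, 12, 36, 27] -> [32, 12, 36] -> 36
  [49, -32, -6, 29, 16] -> [-49, 32, 6, -29, -16] -> [32, 6] -> [32, 6] -> 32
  [49, 31, 35, 8, -26, -50] -> [-49, -31, -35, -8, 26, 50] -> [26, 50] -> [26, 50] -> 50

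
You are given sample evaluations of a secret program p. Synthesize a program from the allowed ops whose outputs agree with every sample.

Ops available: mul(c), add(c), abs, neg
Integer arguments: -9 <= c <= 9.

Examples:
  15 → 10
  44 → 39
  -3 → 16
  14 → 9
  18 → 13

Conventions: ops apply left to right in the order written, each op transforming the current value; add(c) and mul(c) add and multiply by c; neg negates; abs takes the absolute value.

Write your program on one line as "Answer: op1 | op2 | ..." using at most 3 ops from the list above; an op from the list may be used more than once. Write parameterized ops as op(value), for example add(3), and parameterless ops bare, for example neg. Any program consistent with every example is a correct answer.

add(-9) | abs | add(4)

Check, running the answer program on each example:
  15 -> 6 -> 6 -> 10
  44 -> 35 -> 35 -> 39
  -3 -> -12 -> 12 -> 16
  14 -> 5 -> 5 -> 9
  18 -> 9 -> 9 -> 13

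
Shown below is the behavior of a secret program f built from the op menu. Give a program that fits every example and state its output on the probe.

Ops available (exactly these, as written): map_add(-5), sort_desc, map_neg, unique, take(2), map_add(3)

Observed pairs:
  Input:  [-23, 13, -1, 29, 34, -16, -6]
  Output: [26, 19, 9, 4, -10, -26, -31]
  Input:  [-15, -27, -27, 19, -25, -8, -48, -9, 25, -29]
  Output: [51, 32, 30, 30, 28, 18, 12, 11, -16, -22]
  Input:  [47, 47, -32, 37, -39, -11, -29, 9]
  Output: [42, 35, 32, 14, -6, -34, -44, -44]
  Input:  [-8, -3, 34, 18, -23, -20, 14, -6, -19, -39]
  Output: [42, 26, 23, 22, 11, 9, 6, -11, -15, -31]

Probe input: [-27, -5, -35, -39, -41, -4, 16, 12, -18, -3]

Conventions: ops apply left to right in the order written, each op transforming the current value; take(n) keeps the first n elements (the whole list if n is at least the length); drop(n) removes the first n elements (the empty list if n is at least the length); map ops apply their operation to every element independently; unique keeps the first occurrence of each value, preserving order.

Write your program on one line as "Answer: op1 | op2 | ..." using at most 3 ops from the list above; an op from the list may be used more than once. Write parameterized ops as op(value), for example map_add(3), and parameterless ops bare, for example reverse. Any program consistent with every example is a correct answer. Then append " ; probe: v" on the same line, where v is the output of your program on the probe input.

map_neg | sort_desc | map_add(3) ; probe: [44, 42, 38, 30, 21, 8, 7, 6, -9, -13]

Check, running the answer program on each example:
  [-23, 13, -1, 29, 34, -16, -6] -> [23, -13, 1, -29, -34, 16, 6] -> [23, 16, 6, 1, -13, -29, -34] -> [26, 19, 9, 4, -10, -26, -31]
  [-15, -27, -27, 19, -25, -8, -48, -9, 25, -29] -> [15, 27, 27, -19, 25, 8, 48, 9, -25, 29] -> [48, 29, 27, 27, 25, 15, 9, 8, -19, -25] -> [51, 32, 30, 30, 28, 18, 12, 11, -16, -22]
  [47, 47, -32, 37, -39, -11, -29, 9] -> [-47, -47, 32, -37, 39, 11, 29, -9] -> [39, 32, 29, 11, -9, -37, -47, -47] -> [42, 35, 32, 14, -6, -34, -44, -44]
  [-8, -3, 34, 18, -23, -20, 14, -6, -19, -39] -> [8, 3, -34, -18, 23, 20, -14, 6, 19, 39] -> [39, 23, 20, 19, 8, 6, 3, -14, -18, -34] -> [42, 26, 23, 22, 11, 9, 6, -11, -15, -31]
  probe: [-27, -5, -35, -39, -41, -4, 16, 12, -18, -3] -> [27, 5, 35, 39, 41, 4, -16, -12, 18, 3] -> [41, 39, 35, 27, 18, 5, 4, 3, -12, -16] -> [44, 42, 38, 30, 21, 8, 7, 6, -9, -13]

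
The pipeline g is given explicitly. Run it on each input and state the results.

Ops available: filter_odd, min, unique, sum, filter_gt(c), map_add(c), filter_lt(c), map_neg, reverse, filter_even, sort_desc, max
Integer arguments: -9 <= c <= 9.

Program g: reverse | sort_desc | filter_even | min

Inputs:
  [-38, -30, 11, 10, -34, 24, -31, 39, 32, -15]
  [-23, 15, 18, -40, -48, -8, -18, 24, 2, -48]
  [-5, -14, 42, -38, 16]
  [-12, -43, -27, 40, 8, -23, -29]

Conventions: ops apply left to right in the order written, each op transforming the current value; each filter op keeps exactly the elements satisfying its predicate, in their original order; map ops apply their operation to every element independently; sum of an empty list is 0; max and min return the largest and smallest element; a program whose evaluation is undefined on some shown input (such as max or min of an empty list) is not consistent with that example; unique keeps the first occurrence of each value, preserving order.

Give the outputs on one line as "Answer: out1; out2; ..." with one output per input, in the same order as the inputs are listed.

-38; -48; -38; -12

Execution, op by op:
  [-38, -30, 11, 10, -34, 24, -31, 39, 32, -15] -> [-15, 32, 39, -31, 24, -34, 10, 11, -30, -38] -> [39, 32, 24, 11, 10, -15, -30, -31, -34, -38] -> [32, 24, 10, -30, -34, -38] -> -38
  [-23, 15, 18, -40, -48, -8, -18, 24, 2, -48] -> [-48, 2, 24, -18, -8, -48, -40, 18, 15, -23] -> [24, 18, 15, 2, -8, -18, -23, -40, -48, -48] -> [24, 18, 2, -8, -18, -40, -48, -48] -> -48
  [-5, -14, 42, -38, 16] -> [16, -38, 42, -14, -5] -> [42, 16, -5, -14, -38] -> [42, 16, -14, -38] -> -38
  [-12, -43, -27, 40, 8, -23, -29] -> [-29, -23, 8, 40, -27, -43, -12] -> [40, 8, -12, -23, -27, -29, -43] -> [40, 8, -12] -> -12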